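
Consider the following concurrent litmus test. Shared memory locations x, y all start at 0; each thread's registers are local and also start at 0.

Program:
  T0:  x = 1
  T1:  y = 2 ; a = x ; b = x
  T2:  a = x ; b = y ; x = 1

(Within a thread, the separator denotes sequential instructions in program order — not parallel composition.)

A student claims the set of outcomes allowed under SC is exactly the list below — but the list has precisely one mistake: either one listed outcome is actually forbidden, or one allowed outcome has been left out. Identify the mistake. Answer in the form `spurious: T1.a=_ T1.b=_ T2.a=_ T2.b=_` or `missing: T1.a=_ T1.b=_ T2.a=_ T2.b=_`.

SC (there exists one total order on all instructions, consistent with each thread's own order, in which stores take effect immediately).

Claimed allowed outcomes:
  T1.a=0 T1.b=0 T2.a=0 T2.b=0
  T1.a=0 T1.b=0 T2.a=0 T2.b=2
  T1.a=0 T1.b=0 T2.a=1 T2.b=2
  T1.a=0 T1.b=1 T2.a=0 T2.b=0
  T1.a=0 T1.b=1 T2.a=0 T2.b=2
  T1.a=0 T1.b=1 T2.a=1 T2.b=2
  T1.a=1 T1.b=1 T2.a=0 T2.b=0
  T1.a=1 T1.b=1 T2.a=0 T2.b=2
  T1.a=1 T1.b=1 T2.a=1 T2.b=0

outcome vector order: (T1.a,T1.b,T2.a,T2.b)
[SC] allowed = {<0 0 0 0>, <0 0 0 2>, <0 0 1 2>, <0 1 0 0>, <0 1 0 2>, <0 1 1 2>, <1 1 0 0>, <1 1 0 2>, <1 1 1 0>, <1 1 1 2>}
SC∖claimed = {<1 1 1 2>}

missing: T1.a=1 T1.b=1 T2.a=1 T2.b=2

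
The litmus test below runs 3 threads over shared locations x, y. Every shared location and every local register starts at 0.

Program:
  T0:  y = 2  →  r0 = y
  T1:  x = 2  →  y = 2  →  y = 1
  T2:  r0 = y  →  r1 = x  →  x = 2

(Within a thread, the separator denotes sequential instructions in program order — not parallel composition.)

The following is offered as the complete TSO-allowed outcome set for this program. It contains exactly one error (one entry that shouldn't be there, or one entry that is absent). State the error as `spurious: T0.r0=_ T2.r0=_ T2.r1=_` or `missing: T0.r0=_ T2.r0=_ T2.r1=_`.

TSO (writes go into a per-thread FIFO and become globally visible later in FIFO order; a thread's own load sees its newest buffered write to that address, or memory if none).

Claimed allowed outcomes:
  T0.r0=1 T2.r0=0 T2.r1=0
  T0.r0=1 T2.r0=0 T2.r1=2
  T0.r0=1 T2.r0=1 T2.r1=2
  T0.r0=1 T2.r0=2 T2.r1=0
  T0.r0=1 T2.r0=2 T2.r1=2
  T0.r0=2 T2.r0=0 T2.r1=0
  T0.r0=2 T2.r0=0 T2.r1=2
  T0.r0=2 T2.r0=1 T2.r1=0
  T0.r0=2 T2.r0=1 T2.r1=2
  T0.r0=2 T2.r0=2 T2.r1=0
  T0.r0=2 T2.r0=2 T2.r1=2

spurious: T0.r0=2 T2.r0=1 T2.r1=0

outcome vector order: (T0.r0,T2.r0,T2.r1)
under TSO → 100 102 112 120 122 200 202 212 220 222
claimed∖TSO = {210}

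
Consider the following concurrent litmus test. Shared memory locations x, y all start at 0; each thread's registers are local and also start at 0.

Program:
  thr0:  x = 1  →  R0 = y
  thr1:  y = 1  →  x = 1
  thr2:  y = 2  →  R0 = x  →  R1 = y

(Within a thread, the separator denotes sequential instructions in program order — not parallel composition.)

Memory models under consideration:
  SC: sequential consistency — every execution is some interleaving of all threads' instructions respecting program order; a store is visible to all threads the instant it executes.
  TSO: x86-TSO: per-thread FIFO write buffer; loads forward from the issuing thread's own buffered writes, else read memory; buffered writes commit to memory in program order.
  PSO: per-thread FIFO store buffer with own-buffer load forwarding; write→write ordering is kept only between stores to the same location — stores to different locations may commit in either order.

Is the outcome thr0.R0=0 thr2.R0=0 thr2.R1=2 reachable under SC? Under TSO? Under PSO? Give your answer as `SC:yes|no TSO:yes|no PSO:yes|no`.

outcome vector order: (thr0.R0,thr2.R0,thr2.R1)
[SC] allowed = {<0 1 1>, <0 1 2>, <1 0 1>, <1 0 2>, <1 1 1>, <1 1 2>, <2 0 1>, <2 0 2>, <2 1 1>, <2 1 2>}
[TSO] allowed = {<0 0 1>, <0 0 2>, <0 1 1>, <0 1 2>, <1 0 1>, <1 0 2>, <1 1 1>, <1 1 2>, <2 0 1>, <2 0 2>, <2 1 1>, <2 1 2>}
[PSO] allowed = {<0 0 1>, <0 0 2>, <0 1 1>, <0 1 2>, <1 0 1>, <1 0 2>, <1 1 1>, <1 1 2>, <2 0 1>, <2 0 2>, <2 1 1>, <2 1 2>}
target <0 0 2> ∈ {TSO,PSO}

SC:no TSO:yes PSO:yes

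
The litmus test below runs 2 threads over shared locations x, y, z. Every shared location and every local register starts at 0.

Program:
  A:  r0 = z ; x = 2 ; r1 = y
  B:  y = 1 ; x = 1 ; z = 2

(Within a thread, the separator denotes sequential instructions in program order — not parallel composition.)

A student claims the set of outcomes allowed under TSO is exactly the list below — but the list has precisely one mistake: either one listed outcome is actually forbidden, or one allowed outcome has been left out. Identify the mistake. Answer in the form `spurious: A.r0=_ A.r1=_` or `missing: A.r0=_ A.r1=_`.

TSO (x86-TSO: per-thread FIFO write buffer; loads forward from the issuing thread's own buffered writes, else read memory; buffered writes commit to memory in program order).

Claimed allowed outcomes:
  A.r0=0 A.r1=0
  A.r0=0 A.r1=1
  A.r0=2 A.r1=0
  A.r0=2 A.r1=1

spurious: A.r0=2 A.r1=0

outcome vector order: (A.r0,A.r1)
TSO: 3 outcomes — {<0 0>; <0 1>; <2 1>}
claimed∖TSO = {<2 0>}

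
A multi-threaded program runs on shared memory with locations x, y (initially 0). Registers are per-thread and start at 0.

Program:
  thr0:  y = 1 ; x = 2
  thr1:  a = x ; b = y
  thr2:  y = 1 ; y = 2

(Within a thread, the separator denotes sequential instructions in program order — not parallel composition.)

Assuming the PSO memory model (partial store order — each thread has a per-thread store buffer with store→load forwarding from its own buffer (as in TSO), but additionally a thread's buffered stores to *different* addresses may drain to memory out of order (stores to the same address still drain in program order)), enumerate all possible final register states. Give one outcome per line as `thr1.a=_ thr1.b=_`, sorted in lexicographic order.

thr1.a=0 thr1.b=0
thr1.a=0 thr1.b=1
thr1.a=0 thr1.b=2
thr1.a=2 thr1.b=0
thr1.a=2 thr1.b=1
thr1.a=2 thr1.b=2

outcome vector order: (thr1.a,thr1.b)
|PSO outcomes| = 6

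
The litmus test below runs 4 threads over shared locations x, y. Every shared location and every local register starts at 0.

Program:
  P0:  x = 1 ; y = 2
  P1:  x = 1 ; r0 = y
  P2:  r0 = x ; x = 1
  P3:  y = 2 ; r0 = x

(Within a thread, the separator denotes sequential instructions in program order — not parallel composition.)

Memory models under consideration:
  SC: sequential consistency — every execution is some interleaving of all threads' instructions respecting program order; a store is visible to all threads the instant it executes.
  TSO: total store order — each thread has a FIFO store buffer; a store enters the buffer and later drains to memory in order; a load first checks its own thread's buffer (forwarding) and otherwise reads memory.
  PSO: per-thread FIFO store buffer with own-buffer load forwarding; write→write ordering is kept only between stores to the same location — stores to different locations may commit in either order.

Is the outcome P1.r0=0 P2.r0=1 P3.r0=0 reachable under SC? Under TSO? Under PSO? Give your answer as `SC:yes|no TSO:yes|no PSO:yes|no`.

outcome vector order: (P1.r0,P2.r0,P3.r0)
SC (6): <0 0 1>; <0 1 1>; <2 0 0>; <2 0 1>; <2 1 0>; <2 1 1>
TSO (8): <0 0 0>; <0 0 1>; <0 1 0>; <0 1 1>; <2 0 0>; <2 0 1>; <2 1 0>; <2 1 1>
PSO (8): <0 0 0>; <0 0 1>; <0 1 0>; <0 1 1>; <2 0 0>; <2 0 1>; <2 1 0>; <2 1 1>
target <0 1 0> ∈ {TSO,PSO}

SC:no TSO:yes PSO:yes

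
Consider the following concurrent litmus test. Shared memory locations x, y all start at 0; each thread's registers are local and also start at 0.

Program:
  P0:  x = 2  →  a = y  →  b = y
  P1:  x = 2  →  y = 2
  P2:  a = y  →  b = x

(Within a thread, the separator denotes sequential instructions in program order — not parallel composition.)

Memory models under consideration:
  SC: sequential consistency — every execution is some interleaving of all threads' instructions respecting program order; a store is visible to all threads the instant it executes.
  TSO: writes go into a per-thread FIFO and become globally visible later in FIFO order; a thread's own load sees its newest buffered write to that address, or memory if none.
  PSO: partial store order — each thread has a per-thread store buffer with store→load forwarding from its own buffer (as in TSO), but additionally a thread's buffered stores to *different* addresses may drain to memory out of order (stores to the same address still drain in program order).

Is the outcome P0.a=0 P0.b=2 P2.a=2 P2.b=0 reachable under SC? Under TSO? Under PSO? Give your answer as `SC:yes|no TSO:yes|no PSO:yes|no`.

outcome vector order: (P0.a,P0.b,P2.a,P2.b)
SC (9): 0000; 0002; 0022; 0200; 0202; 0222; 2200; 2202; 2222
TSO (9): 0000; 0002; 0022; 0200; 0202; 0222; 2200; 2202; 2222
PSO (12): 0000; 0002; 0020; 0022; 0200; 0202; 0220; 0222; 2200; 2202; 2220; 2222
target 0220 ∈ {PSO}

SC:no TSO:no PSO:yes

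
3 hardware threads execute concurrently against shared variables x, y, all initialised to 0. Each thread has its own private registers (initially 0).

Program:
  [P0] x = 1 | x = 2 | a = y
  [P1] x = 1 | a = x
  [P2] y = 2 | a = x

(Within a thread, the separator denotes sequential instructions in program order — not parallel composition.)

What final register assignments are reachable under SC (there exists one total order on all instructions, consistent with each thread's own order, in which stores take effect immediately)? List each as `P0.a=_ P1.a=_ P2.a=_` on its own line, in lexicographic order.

P0.a=0 P1.a=1 P2.a=1
P0.a=0 P1.a=1 P2.a=2
P0.a=0 P1.a=2 P2.a=2
P0.a=2 P1.a=1 P2.a=0
P0.a=2 P1.a=1 P2.a=1
P0.a=2 P1.a=1 P2.a=2
P0.a=2 P1.a=2 P2.a=0
P0.a=2 P1.a=2 P2.a=1
P0.a=2 P1.a=2 P2.a=2

outcome vector order: (P0.a,P1.a,P2.a)
|SC outcomes| = 9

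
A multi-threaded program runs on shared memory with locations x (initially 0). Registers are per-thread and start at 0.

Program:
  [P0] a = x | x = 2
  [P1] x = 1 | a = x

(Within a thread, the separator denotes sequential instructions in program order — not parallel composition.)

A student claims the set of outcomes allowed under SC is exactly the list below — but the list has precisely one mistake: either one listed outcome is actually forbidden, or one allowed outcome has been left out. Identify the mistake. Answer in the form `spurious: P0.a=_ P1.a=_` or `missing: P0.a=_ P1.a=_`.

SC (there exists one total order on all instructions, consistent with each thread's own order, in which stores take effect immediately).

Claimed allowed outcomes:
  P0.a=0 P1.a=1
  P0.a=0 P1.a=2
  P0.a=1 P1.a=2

outcome vector order: (P0.a,P1.a)
[SC] allowed = {<0 1>, <0 2>, <1 1>, <1 2>}
SC∖claimed = {<1 1>}

missing: P0.a=1 P1.a=1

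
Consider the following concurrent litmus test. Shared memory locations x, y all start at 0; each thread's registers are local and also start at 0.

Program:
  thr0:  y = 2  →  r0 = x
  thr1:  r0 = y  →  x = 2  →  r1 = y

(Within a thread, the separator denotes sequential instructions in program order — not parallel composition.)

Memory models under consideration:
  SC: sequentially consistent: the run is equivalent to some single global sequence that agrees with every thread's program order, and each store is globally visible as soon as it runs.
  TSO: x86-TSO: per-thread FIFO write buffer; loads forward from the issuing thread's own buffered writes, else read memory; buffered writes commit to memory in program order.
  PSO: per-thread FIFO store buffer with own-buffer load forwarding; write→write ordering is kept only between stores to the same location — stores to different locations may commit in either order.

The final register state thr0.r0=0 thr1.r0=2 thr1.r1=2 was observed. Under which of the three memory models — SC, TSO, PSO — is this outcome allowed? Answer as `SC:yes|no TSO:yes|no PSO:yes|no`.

outcome vector order: (thr0.r0,thr1.r0,thr1.r1)
SC: 5 outcomes — {0/0/2, 0/2/2, 2/0/0, 2/0/2, 2/2/2}
TSO: 6 outcomes — {0/0/0, 0/0/2, 0/2/2, 2/0/0, 2/0/2, 2/2/2}
PSO: 6 outcomes — {0/0/0, 0/0/2, 0/2/2, 2/0/0, 2/0/2, 2/2/2}
target 0/2/2 ∈ {SC,TSO,PSO}

SC:yes TSO:yes PSO:yes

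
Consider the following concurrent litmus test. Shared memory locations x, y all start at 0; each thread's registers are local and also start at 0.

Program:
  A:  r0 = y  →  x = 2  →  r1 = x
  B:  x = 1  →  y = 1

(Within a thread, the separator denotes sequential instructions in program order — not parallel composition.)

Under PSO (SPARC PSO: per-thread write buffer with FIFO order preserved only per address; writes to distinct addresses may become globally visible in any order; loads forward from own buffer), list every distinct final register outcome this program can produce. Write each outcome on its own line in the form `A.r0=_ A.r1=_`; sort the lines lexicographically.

A.r0=0 A.r1=1
A.r0=0 A.r1=2
A.r0=1 A.r1=1
A.r0=1 A.r1=2

outcome vector order: (A.r0,A.r1)
|PSO outcomes| = 4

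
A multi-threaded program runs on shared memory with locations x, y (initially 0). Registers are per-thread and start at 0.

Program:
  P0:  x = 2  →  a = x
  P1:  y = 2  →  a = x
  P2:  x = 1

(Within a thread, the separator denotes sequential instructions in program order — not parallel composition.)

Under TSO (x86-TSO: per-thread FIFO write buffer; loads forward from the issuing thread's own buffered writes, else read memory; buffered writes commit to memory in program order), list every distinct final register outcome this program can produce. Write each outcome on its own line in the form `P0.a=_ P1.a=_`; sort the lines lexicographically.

P0.a=1 P1.a=0
P0.a=1 P1.a=1
P0.a=1 P1.a=2
P0.a=2 P1.a=0
P0.a=2 P1.a=1
P0.a=2 P1.a=2

outcome vector order: (P0.a,P1.a)
|TSO outcomes| = 6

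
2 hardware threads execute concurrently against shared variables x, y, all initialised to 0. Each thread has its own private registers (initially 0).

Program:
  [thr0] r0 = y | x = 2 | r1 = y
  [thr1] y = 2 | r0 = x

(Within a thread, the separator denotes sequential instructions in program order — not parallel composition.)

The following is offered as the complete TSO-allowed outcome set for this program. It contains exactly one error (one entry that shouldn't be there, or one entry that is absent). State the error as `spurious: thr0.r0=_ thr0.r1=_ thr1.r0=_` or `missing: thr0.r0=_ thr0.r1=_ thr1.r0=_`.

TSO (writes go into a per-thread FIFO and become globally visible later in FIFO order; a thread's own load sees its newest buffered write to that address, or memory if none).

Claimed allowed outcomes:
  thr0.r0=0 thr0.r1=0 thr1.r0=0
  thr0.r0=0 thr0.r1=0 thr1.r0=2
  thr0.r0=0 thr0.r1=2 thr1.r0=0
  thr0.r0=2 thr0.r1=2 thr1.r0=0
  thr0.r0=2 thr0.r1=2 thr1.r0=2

outcome vector order: (thr0.r0,thr0.r1,thr1.r0)
[TSO] allowed = {000, 002, 020, 022, 220, 222}
TSO∖claimed = {022}

missing: thr0.r0=0 thr0.r1=2 thr1.r0=2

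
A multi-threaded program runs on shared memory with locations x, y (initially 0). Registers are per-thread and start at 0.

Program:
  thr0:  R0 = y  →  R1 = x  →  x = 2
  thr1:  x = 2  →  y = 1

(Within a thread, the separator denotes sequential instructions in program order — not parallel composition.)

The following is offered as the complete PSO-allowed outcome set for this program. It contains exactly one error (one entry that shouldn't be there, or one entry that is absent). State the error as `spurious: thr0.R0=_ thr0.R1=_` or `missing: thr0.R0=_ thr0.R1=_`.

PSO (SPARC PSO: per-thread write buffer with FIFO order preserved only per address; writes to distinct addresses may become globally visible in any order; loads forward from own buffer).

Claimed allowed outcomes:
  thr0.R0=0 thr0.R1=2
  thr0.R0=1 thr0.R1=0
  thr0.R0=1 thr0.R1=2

outcome vector order: (thr0.R0,thr0.R1)
PSO (4): <0 0>; <0 2>; <1 0>; <1 2>
PSO∖claimed = {<0 0>}

missing: thr0.R0=0 thr0.R1=0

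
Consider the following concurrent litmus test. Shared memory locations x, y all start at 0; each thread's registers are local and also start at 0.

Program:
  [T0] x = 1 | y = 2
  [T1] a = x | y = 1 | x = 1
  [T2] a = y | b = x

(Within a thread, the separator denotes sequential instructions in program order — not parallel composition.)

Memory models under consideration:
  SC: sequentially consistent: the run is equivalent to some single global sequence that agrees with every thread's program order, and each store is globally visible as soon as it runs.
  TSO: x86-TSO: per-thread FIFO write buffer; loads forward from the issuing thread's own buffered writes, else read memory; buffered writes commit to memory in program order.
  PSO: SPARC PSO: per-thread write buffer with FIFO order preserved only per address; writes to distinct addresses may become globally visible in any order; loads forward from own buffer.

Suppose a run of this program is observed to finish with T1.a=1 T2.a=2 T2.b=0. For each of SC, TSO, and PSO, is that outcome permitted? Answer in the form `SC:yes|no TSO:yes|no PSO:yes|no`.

outcome vector order: (T1.a,T2.a,T2.b)
under SC → 000, 001, 010, 011, 021, 100, 101, 111, 121
under TSO → 000, 001, 010, 011, 021, 100, 101, 111, 121
under PSO → 000, 001, 010, 011, 020, 021, 100, 101, 111, 120, 121
target 120 ∈ {PSO}

SC:no TSO:no PSO:yes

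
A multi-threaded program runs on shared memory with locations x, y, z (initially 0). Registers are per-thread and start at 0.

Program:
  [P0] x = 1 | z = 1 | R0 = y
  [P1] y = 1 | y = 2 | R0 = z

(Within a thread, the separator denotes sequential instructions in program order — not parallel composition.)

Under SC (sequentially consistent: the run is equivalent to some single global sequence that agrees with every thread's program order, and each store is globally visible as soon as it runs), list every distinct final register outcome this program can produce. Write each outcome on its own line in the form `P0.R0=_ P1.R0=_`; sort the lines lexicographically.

outcome vector order: (P0.R0,P1.R0)
|SC outcomes| = 4

P0.R0=0 P1.R0=1
P0.R0=1 P1.R0=1
P0.R0=2 P1.R0=0
P0.R0=2 P1.R0=1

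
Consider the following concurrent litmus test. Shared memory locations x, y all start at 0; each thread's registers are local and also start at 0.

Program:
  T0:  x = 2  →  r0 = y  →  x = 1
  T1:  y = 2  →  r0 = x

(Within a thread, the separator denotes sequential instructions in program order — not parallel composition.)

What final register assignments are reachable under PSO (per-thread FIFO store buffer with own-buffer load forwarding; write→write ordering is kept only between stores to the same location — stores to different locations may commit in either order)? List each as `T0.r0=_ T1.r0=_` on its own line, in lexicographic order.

outcome vector order: (T0.r0,T1.r0)
|PSO outcomes| = 6

T0.r0=0 T1.r0=0
T0.r0=0 T1.r0=1
T0.r0=0 T1.r0=2
T0.r0=2 T1.r0=0
T0.r0=2 T1.r0=1
T0.r0=2 T1.r0=2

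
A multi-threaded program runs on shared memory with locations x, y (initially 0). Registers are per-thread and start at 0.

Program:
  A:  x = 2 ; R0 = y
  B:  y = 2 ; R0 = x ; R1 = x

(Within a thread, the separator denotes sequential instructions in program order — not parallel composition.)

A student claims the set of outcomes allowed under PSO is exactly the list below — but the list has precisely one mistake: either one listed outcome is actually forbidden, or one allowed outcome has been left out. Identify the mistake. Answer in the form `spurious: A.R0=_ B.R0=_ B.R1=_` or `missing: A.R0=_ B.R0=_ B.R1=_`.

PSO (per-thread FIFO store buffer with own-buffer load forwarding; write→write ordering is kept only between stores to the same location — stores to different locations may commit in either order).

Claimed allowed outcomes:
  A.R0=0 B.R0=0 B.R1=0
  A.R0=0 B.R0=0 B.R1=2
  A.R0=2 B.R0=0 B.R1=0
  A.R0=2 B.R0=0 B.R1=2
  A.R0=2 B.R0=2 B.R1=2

missing: A.R0=0 B.R0=2 B.R1=2

outcome vector order: (A.R0,B.R0,B.R1)
PSO (6): (0,0,0), (0,0,2), (0,2,2), (2,0,0), (2,0,2), (2,2,2)
PSO∖claimed = {(0,2,2)}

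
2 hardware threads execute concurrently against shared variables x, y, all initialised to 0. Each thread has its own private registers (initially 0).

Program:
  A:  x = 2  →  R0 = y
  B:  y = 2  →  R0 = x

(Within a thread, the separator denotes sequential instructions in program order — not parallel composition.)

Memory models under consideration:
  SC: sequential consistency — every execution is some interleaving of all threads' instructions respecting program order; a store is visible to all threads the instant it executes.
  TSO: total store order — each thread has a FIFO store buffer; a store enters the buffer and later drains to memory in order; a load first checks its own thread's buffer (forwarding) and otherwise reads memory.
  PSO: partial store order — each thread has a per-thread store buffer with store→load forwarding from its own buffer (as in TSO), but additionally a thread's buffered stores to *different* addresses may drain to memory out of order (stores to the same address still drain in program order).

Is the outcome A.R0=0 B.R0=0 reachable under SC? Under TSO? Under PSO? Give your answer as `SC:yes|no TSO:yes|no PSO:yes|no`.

outcome vector order: (A.R0,B.R0)
SC: 3 outcomes — {<0 2>; <2 0>; <2 2>}
TSO: 4 outcomes — {<0 0>; <0 2>; <2 0>; <2 2>}
PSO: 4 outcomes — {<0 0>; <0 2>; <2 0>; <2 2>}
target <0 0> ∈ {TSO,PSO}

SC:no TSO:yes PSO:yes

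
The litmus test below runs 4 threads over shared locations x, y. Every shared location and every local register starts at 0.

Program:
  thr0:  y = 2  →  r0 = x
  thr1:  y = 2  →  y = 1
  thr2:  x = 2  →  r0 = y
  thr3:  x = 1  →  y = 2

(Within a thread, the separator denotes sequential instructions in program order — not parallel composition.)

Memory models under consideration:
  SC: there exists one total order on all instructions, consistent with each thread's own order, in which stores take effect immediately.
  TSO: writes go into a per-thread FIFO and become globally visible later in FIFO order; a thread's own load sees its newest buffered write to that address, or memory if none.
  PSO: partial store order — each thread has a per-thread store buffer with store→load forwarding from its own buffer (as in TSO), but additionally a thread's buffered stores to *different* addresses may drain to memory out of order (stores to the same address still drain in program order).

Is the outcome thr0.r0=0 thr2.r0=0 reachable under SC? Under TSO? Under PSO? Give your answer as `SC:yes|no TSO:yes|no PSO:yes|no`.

SC:no TSO:yes PSO:yes

outcome vector order: (thr0.r0,thr2.r0)
SC: 8 outcomes — {<0 1>; <0 2>; <1 0>; <1 1>; <1 2>; <2 0>; <2 1>; <2 2>}
TSO: 9 outcomes — {<0 0>; <0 1>; <0 2>; <1 0>; <1 1>; <1 2>; <2 0>; <2 1>; <2 2>}
PSO: 9 outcomes — {<0 0>; <0 1>; <0 2>; <1 0>; <1 1>; <1 2>; <2 0>; <2 1>; <2 2>}
target <0 0> ∈ {TSO,PSO}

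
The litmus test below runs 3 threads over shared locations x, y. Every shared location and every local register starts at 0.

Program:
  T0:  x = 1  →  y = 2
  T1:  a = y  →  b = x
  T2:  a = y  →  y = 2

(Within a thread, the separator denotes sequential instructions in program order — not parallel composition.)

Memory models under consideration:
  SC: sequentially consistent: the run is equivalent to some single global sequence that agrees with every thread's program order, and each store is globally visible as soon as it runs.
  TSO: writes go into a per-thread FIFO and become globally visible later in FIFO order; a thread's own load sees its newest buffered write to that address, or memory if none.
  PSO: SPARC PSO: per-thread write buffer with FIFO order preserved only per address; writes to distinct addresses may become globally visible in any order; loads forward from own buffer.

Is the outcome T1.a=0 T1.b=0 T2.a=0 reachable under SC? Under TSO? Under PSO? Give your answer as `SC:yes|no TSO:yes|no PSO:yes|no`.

SC:yes TSO:yes PSO:yes

outcome vector order: (T1.a,T1.b,T2.a)
SC (7): <0 0 0> <0 0 2> <0 1 0> <0 1 2> <2 0 0> <2 1 0> <2 1 2>
TSO (7): <0 0 0> <0 0 2> <0 1 0> <0 1 2> <2 0 0> <2 1 0> <2 1 2>
PSO (8): <0 0 0> <0 0 2> <0 1 0> <0 1 2> <2 0 0> <2 0 2> <2 1 0> <2 1 2>
target <0 0 0> ∈ {SC,TSO,PSO}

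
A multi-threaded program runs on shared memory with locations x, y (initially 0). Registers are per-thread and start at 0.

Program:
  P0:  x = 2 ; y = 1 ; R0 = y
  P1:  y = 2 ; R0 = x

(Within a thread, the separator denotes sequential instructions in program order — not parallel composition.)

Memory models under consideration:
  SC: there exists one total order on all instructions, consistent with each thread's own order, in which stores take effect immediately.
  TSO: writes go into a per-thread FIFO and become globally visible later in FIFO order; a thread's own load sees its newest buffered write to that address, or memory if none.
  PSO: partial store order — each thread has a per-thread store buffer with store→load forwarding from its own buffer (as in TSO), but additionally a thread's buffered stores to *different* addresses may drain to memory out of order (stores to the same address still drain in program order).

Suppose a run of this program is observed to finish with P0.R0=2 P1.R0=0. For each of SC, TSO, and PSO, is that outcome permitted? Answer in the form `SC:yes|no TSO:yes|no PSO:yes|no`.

SC:no TSO:yes PSO:yes

outcome vector order: (P0.R0,P1.R0)
SC: 3 outcomes — {<1 0> <1 2> <2 2>}
TSO: 4 outcomes — {<1 0> <1 2> <2 0> <2 2>}
PSO: 4 outcomes — {<1 0> <1 2> <2 0> <2 2>}
target <2 0> ∈ {TSO,PSO}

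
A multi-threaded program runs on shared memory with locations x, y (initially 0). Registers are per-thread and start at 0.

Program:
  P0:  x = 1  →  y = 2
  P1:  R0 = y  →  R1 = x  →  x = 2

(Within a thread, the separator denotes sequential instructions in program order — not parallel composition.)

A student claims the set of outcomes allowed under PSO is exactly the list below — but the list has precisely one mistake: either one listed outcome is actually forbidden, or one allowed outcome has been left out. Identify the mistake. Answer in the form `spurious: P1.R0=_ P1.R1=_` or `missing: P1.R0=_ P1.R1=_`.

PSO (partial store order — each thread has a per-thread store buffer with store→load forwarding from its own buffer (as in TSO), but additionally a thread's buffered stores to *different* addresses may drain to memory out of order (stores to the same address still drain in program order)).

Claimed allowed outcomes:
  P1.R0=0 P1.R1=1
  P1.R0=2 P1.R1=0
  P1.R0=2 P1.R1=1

outcome vector order: (P1.R0,P1.R1)
PSO: 4 outcomes — {00; 01; 20; 21}
PSO∖claimed = {00}

missing: P1.R0=0 P1.R1=0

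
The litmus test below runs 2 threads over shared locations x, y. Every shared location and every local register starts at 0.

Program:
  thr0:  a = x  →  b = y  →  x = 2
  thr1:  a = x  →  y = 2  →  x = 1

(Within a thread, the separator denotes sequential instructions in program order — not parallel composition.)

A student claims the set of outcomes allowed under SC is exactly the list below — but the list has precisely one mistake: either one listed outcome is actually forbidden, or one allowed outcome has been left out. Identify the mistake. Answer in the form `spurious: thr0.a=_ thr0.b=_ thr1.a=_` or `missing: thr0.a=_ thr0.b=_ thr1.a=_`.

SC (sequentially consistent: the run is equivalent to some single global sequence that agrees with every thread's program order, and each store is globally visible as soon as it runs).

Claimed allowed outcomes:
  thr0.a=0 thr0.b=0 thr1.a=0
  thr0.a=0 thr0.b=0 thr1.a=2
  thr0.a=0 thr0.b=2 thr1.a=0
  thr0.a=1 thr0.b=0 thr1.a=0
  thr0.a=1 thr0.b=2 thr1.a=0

outcome vector order: (thr0.a,thr0.b,thr1.a)
SC (4): 000; 002; 020; 120
claimed∖SC = {100}

spurious: thr0.a=1 thr0.b=0 thr1.a=0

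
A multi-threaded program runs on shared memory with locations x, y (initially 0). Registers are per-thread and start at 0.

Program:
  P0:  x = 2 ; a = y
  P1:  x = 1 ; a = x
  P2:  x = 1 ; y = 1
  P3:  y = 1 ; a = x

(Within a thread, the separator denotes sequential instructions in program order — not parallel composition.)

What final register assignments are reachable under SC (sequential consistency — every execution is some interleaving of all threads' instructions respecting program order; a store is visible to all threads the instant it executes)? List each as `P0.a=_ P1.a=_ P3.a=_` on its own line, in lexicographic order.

P0.a=0 P1.a=1 P3.a=1
P0.a=0 P1.a=1 P3.a=2
P0.a=0 P1.a=2 P3.a=1
P0.a=0 P1.a=2 P3.a=2
P0.a=1 P1.a=1 P3.a=0
P0.a=1 P1.a=1 P3.a=1
P0.a=1 P1.a=1 P3.a=2
P0.a=1 P1.a=2 P3.a=0
P0.a=1 P1.a=2 P3.a=1
P0.a=1 P1.a=2 P3.a=2

outcome vector order: (P0.a,P1.a,P3.a)
|SC outcomes| = 10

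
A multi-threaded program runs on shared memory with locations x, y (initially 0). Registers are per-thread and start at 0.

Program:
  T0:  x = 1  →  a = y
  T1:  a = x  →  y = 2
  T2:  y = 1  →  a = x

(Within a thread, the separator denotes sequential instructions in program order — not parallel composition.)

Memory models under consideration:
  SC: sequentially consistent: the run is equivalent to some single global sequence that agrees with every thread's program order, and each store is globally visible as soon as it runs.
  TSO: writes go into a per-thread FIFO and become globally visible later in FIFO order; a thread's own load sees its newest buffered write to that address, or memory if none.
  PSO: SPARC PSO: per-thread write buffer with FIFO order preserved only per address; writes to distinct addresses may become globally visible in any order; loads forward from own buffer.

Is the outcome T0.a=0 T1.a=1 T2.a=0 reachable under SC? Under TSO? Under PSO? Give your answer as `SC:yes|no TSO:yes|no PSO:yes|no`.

outcome vector order: (T0.a,T1.a,T2.a)
SC (10): (0,0,1); (0,1,1); (1,0,0); (1,0,1); (1,1,0); (1,1,1); (2,0,0); (2,0,1); (2,1,0); (2,1,1)
TSO (12): (0,0,0); (0,0,1); (0,1,0); (0,1,1); (1,0,0); (1,0,1); (1,1,0); (1,1,1); (2,0,0); (2,0,1); (2,1,0); (2,1,1)
PSO (12): (0,0,0); (0,0,1); (0,1,0); (0,1,1); (1,0,0); (1,0,1); (1,1,0); (1,1,1); (2,0,0); (2,0,1); (2,1,0); (2,1,1)
target (0,1,0) ∈ {TSO,PSO}

SC:no TSO:yes PSO:yes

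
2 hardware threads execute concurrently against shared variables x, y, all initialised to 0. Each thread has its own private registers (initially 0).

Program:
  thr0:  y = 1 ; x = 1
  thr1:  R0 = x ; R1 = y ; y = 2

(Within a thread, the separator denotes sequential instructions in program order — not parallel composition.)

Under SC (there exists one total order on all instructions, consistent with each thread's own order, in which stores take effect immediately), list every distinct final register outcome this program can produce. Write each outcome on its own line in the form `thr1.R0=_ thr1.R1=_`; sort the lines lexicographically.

thr1.R0=0 thr1.R1=0
thr1.R0=0 thr1.R1=1
thr1.R0=1 thr1.R1=1

outcome vector order: (thr1.R0,thr1.R1)
|SC outcomes| = 3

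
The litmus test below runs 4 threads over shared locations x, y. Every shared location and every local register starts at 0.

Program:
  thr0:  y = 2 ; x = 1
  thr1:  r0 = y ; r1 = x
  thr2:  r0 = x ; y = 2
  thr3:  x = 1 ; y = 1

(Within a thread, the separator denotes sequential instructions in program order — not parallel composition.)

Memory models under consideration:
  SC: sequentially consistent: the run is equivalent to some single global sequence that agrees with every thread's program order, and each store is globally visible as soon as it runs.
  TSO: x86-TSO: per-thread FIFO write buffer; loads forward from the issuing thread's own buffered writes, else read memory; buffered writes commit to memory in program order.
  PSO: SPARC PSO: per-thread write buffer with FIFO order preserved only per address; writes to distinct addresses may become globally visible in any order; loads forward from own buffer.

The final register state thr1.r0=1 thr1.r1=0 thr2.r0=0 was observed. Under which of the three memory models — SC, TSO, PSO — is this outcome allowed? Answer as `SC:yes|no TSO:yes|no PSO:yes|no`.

SC:no TSO:no PSO:yes

outcome vector order: (thr1.r0,thr1.r1,thr2.r0)
SC: 10 outcomes — {000 001 010 011 110 111 200 201 210 211}
TSO: 10 outcomes — {000 001 010 011 110 111 200 201 210 211}
PSO: 12 outcomes — {000 001 010 011 100 101 110 111 200 201 210 211}
target 100 ∈ {PSO}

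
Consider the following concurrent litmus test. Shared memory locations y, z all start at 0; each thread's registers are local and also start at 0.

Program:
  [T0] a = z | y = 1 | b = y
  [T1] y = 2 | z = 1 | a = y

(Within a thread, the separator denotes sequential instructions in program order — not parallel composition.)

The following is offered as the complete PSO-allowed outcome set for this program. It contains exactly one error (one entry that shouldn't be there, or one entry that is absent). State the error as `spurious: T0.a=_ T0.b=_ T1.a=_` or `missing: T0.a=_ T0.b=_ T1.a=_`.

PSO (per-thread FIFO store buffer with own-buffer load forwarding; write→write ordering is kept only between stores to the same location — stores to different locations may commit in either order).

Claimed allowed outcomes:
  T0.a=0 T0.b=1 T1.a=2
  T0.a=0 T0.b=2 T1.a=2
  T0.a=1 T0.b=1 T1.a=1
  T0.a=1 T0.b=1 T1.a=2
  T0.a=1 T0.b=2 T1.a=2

missing: T0.a=0 T0.b=1 T1.a=1

outcome vector order: (T0.a,T0.b,T1.a)
[PSO] allowed = {<0 1 1> <0 1 2> <0 2 2> <1 1 1> <1 1 2> <1 2 2>}
PSO∖claimed = {<0 1 1>}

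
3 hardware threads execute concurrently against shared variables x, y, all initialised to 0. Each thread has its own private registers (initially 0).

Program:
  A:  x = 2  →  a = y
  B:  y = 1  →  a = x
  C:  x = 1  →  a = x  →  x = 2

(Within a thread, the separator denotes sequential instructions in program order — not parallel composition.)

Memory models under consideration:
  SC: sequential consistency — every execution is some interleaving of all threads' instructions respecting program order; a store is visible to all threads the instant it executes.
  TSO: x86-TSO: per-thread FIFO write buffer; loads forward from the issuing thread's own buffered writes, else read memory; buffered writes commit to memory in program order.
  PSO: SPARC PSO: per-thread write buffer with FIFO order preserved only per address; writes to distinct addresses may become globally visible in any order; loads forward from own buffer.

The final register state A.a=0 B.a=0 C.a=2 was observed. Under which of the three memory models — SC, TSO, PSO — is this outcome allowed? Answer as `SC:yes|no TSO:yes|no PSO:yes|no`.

SC:no TSO:yes PSO:yes

outcome vector order: (A.a,B.a,C.a)
SC (9): <0 1 1>, <0 2 1>, <0 2 2>, <1 0 1>, <1 0 2>, <1 1 1>, <1 1 2>, <1 2 1>, <1 2 2>
TSO (12): <0 0 1>, <0 0 2>, <0 1 1>, <0 1 2>, <0 2 1>, <0 2 2>, <1 0 1>, <1 0 2>, <1 1 1>, <1 1 2>, <1 2 1>, <1 2 2>
PSO (12): <0 0 1>, <0 0 2>, <0 1 1>, <0 1 2>, <0 2 1>, <0 2 2>, <1 0 1>, <1 0 2>, <1 1 1>, <1 1 2>, <1 2 1>, <1 2 2>
target <0 0 2> ∈ {TSO,PSO}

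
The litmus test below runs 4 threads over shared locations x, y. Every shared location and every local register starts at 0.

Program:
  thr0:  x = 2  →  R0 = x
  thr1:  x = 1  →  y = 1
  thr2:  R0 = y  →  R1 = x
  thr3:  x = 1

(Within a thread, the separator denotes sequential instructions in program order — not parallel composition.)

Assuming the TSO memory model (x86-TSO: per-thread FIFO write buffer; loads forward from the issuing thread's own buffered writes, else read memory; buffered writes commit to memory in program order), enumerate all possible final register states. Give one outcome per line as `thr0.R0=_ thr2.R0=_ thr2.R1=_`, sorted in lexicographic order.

outcome vector order: (thr0.R0,thr2.R0,thr2.R1)
|TSO outcomes| = 10

thr0.R0=1 thr2.R0=0 thr2.R1=0
thr0.R0=1 thr2.R0=0 thr2.R1=1
thr0.R0=1 thr2.R0=0 thr2.R1=2
thr0.R0=1 thr2.R0=1 thr2.R1=1
thr0.R0=1 thr2.R0=1 thr2.R1=2
thr0.R0=2 thr2.R0=0 thr2.R1=0
thr0.R0=2 thr2.R0=0 thr2.R1=1
thr0.R0=2 thr2.R0=0 thr2.R1=2
thr0.R0=2 thr2.R0=1 thr2.R1=1
thr0.R0=2 thr2.R0=1 thr2.R1=2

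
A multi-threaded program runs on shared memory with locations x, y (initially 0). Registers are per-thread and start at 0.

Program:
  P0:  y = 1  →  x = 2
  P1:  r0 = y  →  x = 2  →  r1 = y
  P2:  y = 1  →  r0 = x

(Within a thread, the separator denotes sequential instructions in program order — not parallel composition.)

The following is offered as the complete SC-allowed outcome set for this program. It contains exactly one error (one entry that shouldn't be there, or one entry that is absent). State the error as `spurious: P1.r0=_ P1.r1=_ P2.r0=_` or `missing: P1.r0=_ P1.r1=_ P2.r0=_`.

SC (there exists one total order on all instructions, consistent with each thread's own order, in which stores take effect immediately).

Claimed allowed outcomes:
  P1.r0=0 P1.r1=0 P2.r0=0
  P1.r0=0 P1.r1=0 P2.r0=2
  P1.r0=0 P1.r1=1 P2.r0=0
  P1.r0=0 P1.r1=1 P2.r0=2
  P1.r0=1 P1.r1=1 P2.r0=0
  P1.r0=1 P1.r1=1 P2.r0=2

spurious: P1.r0=0 P1.r1=0 P2.r0=0

outcome vector order: (P1.r0,P1.r1,P2.r0)
[SC] allowed = {0/0/2, 0/1/0, 0/1/2, 1/1/0, 1/1/2}
claimed∖SC = {0/0/0}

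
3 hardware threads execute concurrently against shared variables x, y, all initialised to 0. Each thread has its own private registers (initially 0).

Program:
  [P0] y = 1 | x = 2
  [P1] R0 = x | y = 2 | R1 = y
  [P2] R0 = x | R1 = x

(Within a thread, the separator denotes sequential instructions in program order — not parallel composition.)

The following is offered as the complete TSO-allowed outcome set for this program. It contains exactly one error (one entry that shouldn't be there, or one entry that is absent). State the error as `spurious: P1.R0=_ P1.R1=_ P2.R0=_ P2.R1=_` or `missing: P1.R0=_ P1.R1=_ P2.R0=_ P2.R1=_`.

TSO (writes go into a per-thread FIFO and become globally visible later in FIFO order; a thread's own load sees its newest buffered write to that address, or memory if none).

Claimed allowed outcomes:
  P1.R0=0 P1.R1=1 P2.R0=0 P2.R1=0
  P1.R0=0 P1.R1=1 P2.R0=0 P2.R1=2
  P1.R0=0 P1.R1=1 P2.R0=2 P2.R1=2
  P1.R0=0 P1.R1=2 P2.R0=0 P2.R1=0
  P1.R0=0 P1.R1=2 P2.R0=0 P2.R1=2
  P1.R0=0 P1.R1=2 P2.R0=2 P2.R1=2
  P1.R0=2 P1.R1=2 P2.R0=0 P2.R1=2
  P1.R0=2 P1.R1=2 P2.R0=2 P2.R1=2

outcome vector order: (P1.R0,P1.R1,P2.R0,P2.R1)
TSO: 9 outcomes — {0100 0102 0122 0200 0202 0222 2200 2202 2222}
TSO∖claimed = {2200}

missing: P1.R0=2 P1.R1=2 P2.R0=0 P2.R1=0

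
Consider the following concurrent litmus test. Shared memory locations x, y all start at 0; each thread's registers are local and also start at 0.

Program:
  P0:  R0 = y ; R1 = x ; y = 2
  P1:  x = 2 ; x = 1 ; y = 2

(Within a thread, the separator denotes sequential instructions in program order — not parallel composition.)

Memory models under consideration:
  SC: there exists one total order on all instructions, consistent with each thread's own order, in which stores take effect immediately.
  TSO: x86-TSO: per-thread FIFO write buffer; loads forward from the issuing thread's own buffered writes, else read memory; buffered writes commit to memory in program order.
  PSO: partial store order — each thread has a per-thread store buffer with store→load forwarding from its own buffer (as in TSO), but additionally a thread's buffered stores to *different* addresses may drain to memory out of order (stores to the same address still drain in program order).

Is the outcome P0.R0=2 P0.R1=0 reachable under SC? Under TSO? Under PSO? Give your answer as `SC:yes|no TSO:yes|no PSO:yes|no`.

outcome vector order: (P0.R0,P0.R1)
under SC → 0/0 0/1 0/2 2/1
under TSO → 0/0 0/1 0/2 2/1
under PSO → 0/0 0/1 0/2 2/0 2/1 2/2
target 2/0 ∈ {PSO}

SC:no TSO:no PSO:yes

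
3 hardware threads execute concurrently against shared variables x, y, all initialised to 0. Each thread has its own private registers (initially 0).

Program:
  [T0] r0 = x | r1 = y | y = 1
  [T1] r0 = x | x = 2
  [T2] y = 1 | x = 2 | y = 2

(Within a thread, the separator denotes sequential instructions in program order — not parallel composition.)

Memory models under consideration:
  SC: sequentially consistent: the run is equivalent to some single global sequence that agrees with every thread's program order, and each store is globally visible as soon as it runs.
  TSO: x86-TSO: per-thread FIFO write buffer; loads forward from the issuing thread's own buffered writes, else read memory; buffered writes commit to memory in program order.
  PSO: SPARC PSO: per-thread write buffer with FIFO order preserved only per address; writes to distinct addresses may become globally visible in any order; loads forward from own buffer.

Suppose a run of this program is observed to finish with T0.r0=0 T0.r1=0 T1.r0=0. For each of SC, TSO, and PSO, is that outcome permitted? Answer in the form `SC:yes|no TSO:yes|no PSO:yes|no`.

outcome vector order: (T0.r0,T0.r1,T1.r0)
SC: 11 outcomes — {<0 0 0>; <0 0 2>; <0 1 0>; <0 1 2>; <0 2 0>; <0 2 2>; <2 0 0>; <2 1 0>; <2 1 2>; <2 2 0>; <2 2 2>}
TSO: 11 outcomes — {<0 0 0>; <0 0 2>; <0 1 0>; <0 1 2>; <0 2 0>; <0 2 2>; <2 0 0>; <2 1 0>; <2 1 2>; <2 2 0>; <2 2 2>}
PSO: 12 outcomes — {<0 0 0>; <0 0 2>; <0 1 0>; <0 1 2>; <0 2 0>; <0 2 2>; <2 0 0>; <2 0 2>; <2 1 0>; <2 1 2>; <2 2 0>; <2 2 2>}
target <0 0 0> ∈ {SC,TSO,PSO}

SC:yes TSO:yes PSO:yes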